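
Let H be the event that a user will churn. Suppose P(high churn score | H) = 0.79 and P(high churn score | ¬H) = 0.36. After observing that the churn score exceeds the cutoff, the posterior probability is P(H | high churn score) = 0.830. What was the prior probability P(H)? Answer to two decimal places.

P(H) = 0.69

In odds form, posterior odds = prior odds × likelihood ratio, so prior odds = posterior odds ÷ LR.
Posterior odds = 0.830/(1−0.830) = 4.8824. LR = 0.79/0.36 = 2.1944.
Prior odds = 4.8824/2.1944 = 2.2249, so P(H) = 2.2249/(1+2.2249) ≈ 0.69.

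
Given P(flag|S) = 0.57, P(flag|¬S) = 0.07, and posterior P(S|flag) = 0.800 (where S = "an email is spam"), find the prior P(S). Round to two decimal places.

P(S) = 0.33

Bayes' rule in odds form gives O(S|E) = O(S)·[P(E|S)/P(E|¬S)], hence O(S) = O(S|E)/LR.
Posterior odds = 0.800/(1−0.800) = 4.0000. LR = 0.57/0.07 = 8.1429.
Prior odds = 4.0000/8.1429 = 0.4912, so P(S) = 0.4912/(1+0.4912) ≈ 0.33.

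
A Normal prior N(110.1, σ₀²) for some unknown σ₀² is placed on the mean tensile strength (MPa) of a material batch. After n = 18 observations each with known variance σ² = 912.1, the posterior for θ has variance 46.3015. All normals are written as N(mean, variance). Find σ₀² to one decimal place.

σ₀² = 536.8

For the Normal–Normal model with known σ², precisions add: τ_n = τ₀ + n/σ².
So 1/σ₀² = 1/46.3015 − 18/912.1 = 0.021598 − 0.019735 = 0.001863.
Hence σ₀² = 1/0.001863 ≈ 536.8.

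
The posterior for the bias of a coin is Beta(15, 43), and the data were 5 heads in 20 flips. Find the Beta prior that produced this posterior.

Beta is conjugate to the binomial likelihood: posterior = Beta(α+s, β+f).
Subtract the data counts: 15−5=10, 43−15=28.

Beta(10, 28)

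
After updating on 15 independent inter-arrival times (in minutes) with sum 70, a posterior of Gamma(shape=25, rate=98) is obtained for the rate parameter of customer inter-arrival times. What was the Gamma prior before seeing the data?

For an exponential likelihood with a Gamma(α, β) prior on the rate, n observations with total T give posterior Gamma(α+n, β+T).
So α = 25 − 15 = 10 and β = 98 − 70 = 28.

Gamma(shape=10, rate=28)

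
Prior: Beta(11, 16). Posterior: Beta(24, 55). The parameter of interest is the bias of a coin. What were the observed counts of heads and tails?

Under Beta–binomial conjugacy the posterior parameters are (α+s, β+f).
So s = 24 − 11 = 13 and f = 55 − 16 = 39.

13 heads and 39 tails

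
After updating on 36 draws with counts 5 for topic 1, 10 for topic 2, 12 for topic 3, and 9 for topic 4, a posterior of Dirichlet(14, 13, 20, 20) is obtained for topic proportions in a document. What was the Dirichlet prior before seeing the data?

Dirichlet(9, 3, 8, 11)

For a Dirichlet(α) prior with multinomial counts c, the posterior is Dirichlet(α + c) componentwise.
Subtract each count from the matching posterior parameter: 14−5=9, 13−10=3, 20−12=8, 20−9=11.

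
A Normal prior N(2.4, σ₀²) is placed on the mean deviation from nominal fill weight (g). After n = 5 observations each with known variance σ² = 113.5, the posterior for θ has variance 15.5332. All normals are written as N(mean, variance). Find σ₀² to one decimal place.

σ₀² = 49.2

Posterior precision equals prior precision plus data precision: 1/σ_n² = 1/σ₀² + n/σ².
So 1/σ₀² = 1/15.5332 − 5/113.5 = 0.064378 − 0.044053 = 0.020325.
Hence σ₀² = 1/0.020325 ≈ 49.2.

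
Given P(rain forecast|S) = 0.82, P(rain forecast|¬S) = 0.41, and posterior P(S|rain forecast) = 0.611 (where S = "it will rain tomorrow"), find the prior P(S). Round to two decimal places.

P(S) = 0.44

In odds form, posterior odds = prior odds × likelihood ratio, so prior odds = posterior odds ÷ LR.
Posterior odds = 0.611/(1−0.611) = 1.5707. LR = 0.82/0.41 = 2.0000.
Prior odds = 1.5707/2.0000 = 0.7853, so P(S) = 0.7853/(1+0.7853) ≈ 0.44.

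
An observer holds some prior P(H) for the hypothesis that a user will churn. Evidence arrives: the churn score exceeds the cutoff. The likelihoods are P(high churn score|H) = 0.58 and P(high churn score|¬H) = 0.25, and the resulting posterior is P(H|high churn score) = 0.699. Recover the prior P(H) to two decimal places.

In odds form, posterior odds = prior odds × likelihood ratio, so prior odds = posterior odds ÷ LR.
Posterior odds = 0.699/(1−0.699) = 2.3223. LR = 0.58/0.25 = 2.3200.
Prior odds = 2.3223/2.3200 = 1.0010, so P(H) = 1.0010/(1+1.0010) ≈ 0.50.

P(H) = 0.50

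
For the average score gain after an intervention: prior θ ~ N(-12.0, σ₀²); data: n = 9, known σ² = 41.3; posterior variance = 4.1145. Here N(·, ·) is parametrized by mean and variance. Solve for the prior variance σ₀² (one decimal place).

Posterior precision equals prior precision plus data precision: 1/σ_n² = 1/σ₀² + n/σ².
So 1/σ₀² = 1/4.1145 − 9/41.3 = 0.243043 − 0.217918 = 0.025125.
Hence σ₀² = 1/0.025125 ≈ 39.8.

σ₀² = 39.8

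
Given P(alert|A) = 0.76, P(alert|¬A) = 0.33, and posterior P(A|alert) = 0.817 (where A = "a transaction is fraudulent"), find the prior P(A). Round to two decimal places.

P(A) = 0.66

Bayes' rule in odds form gives O(A|E) = O(A)·[P(E|A)/P(E|¬A)], hence O(A) = O(A|E)/LR.
Posterior odds = 0.817/(1−0.817) = 4.4645. LR = 0.76/0.33 = 2.3030.
Prior odds = 4.4645/2.3030 = 1.9386, so P(A) = 1.9386/(1+1.9386) ≈ 0.66.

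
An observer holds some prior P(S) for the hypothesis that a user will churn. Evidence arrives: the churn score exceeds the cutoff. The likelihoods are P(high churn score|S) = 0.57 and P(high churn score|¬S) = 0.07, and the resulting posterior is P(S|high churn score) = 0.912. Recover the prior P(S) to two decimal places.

In odds form, posterior odds = prior odds × likelihood ratio, so prior odds = posterior odds ÷ LR.
Posterior odds = 0.912/(1−0.912) = 10.3636. LR = 0.57/0.07 = 8.1429.
Prior odds = 10.3636/8.1429 = 1.2727, so P(S) = 1.2727/(1+1.2727) ≈ 0.56.

P(S) = 0.56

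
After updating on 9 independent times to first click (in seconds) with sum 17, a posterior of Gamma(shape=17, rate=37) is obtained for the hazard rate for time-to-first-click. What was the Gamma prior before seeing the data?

Gamma–exponential conjugacy: posterior shape = α + n, posterior rate = β + Σtᵢ.
So α = 17 − 9 = 8 and β = 37 − 17 = 20.

Gamma(shape=8, rate=20)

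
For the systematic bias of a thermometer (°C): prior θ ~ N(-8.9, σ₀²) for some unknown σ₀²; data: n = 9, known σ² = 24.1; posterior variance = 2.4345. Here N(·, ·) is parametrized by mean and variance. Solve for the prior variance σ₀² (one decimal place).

Posterior precision equals prior precision plus data precision: 1/σ_n² = 1/σ₀² + n/σ².
So 1/σ₀² = 1/2.4345 − 9/24.1 = 0.410762 − 0.373444 = 0.037318.
Hence σ₀² = 1/0.037318 ≈ 26.8.

σ₀² = 26.8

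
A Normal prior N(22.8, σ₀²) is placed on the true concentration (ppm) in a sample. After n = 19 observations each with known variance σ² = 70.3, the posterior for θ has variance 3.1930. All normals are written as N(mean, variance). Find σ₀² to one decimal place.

For the Normal–Normal model with known σ², precisions add: τ_n = τ₀ + n/σ².
So 1/σ₀² = 1/3.1930 − 19/70.3 = 0.313185 − 0.270270 = 0.042915.
Hence σ₀² = 1/0.042915 ≈ 23.3.

σ₀² = 23.3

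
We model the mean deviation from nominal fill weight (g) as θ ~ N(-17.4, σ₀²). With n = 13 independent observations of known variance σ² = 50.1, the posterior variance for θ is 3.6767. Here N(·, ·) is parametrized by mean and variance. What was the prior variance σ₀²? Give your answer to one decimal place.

σ₀² = 80.0

Posterior precision equals prior precision plus data precision: 1/σ_n² = 1/σ₀² + n/σ².
So 1/σ₀² = 1/3.6767 − 13/50.1 = 0.271983 − 0.259481 = 0.012502.
Hence σ₀² = 1/0.012502 ≈ 80.0.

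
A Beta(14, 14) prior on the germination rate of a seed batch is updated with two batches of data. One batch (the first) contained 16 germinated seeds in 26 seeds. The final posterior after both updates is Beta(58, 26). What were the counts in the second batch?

Because Beta–binomial updating is additive in the counts, the combined data contributed (α_post−α_prior, β_post−β_prior) successes and failures.
Total across both batches: 58−14=44 germinated seeds, 26−14=12 non-germinating seeds.
Subtract the first batch: 44−16=28 germinated seeds and 12−10=2 non-germinating seeds.

28 germinated seeds and 2 non-germinating seeds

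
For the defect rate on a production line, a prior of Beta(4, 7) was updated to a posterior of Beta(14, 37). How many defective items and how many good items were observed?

A Beta(a, b) prior with s successes and f failures in binomial data gives a Beta(a+s, b+f) posterior.
So s = 14 − 4 = 10 and f = 37 − 7 = 30.

10 defective items and 30 good items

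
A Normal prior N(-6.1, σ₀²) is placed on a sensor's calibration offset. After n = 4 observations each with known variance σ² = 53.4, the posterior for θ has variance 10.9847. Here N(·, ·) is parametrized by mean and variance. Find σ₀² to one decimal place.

σ₀² = 62.0

For the Normal–Normal model with known σ², precisions add: τ_n = τ₀ + n/σ².
So 1/σ₀² = 1/10.9847 − 4/53.4 = 0.091036 − 0.074906 = 0.016130.
Hence σ₀² = 1/0.016130 ≈ 62.0.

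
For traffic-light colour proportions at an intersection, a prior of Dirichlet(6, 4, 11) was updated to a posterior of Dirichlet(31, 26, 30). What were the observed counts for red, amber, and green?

For a Dirichlet(α) prior with multinomial counts c, the posterior is Dirichlet(α + c) componentwise.
Counts are posterior − prior componentwise: 31−6=25, 26−4=22, 30−11=19.

counts (25, 22, 19)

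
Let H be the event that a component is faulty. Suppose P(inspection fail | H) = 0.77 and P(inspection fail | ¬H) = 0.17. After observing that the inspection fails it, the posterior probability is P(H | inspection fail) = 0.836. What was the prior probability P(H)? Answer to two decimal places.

Bayes' rule in odds form gives O(H|E) = O(H)·[P(E|H)/P(E|¬H)], hence O(H) = O(H|E)/LR.
Posterior odds = 0.836/(1−0.836) = 5.0976. LR = 0.77/0.17 = 4.5294.
Prior odds = 5.0976/4.5294 = 1.1254, so P(H) = 1.1254/(1+1.1254) ≈ 0.53.

P(H) = 0.53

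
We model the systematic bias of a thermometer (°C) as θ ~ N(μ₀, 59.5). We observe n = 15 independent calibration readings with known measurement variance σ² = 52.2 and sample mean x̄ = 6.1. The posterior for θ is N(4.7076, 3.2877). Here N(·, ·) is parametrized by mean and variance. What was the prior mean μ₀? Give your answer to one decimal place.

The posterior mean is a precision-weighted average: μ_n = (τ₀μ₀ + τ_data·x̄)/(τ₀+τ_data), with τ₀=1/σ₀² and τ_data=n/σ².
Here τ₀ = 1/59.5 = 0.016807 and τ_data = 15/52.2 = 0.287356, so τ_n = 0.304163.
Rearranging for μ₀: μ₀ = (μ_n·τ_n − τ_data·x̄)/τ₀ = (4.7076·0.304163 − 0.287356·6.1) / 0.016807 = -0.320994/0.016807 ≈ -19.1.

μ₀ = -19.1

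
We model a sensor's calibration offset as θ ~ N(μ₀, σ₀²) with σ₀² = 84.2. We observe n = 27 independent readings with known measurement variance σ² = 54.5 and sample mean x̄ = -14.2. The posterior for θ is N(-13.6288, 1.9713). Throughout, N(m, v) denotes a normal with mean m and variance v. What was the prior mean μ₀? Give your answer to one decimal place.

With known observation variance, the Normal–Normal posterior has precision τ_n = τ₀ + n/σ² and mean μ_n = (τ₀μ₀ + (n/σ²)x̄)/τ_n.
Here τ₀ = 1/84.2 = 0.011876 and τ_data = 27/54.5 = 0.495413, so τ_n = 0.507289.
Rearranging for μ₀: μ₀ = (μ_n·τ_n − τ_data·x̄)/τ₀ = (-13.6288·0.507289 − 0.495413·-14.2) / 0.011876 = 0.121124/0.011876 ≈ 10.2.

μ₀ = 10.2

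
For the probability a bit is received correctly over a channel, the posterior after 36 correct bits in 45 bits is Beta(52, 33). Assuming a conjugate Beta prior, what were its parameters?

A Beta(a, b) prior with s successes and f failures in binomial data gives a Beta(a+s, b+f) posterior.
Subtract the data counts: 52−36=16, 33−9=24.

Beta(16, 24)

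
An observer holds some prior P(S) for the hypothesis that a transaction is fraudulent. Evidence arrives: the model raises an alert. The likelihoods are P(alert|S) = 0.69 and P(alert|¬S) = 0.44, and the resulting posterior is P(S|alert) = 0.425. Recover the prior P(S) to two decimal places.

P(S) = 0.32

Bayes' rule in odds form gives O(S|E) = O(S)·[P(E|S)/P(E|¬S)], hence O(S) = O(S|E)/LR.
Posterior odds = 0.425/(1−0.425) = 0.7391. LR = 0.69/0.44 = 1.5682.
Prior odds = 0.7391/1.5682 = 0.4713, so P(S) = 0.4713/(1+0.4713) ≈ 0.32.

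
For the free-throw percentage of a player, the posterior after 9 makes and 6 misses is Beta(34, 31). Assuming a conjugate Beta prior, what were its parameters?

Beta(25, 25)

Under Beta–binomial conjugacy the posterior parameters are (a+s, b+f).
Subtract the data counts: 34−9=25, 31−6=25.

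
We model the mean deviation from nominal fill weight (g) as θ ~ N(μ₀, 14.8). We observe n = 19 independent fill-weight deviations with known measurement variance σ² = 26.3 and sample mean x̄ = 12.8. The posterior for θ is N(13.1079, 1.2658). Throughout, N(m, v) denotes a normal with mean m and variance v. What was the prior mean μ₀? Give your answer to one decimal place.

μ₀ = 16.4

The posterior mean is a precision-weighted average: μ_n = (τ₀μ₀ + τ_data·x̄)/(τ₀+τ_data), with τ₀=1/σ₀² and τ_data=n/σ².
Here τ₀ = 1/14.8 = 0.067568 and τ_data = 19/26.3 = 0.722433, so τ_n = 0.790001.
Rearranging for μ₀: μ₀ = (μ_n·τ_n − τ_data·x̄)/τ₀ = (13.1079·0.790001 − 0.722433·12.8) / 0.067568 = 1.108112/0.067568 ≈ 16.4.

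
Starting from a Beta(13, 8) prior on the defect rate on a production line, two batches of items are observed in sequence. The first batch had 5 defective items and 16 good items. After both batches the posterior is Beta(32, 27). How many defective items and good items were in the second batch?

14 defective items and 3 good items

Sequential conjugate updates are equivalent to a single update on the pooled data, so total successes = posterior α − prior α and total failures = posterior β − prior β.
Total across both batches: 32−13=19 defective items, 27−8=19 good items.
Subtract the first batch: 19−5=14 defective items and 19−16=3 good items.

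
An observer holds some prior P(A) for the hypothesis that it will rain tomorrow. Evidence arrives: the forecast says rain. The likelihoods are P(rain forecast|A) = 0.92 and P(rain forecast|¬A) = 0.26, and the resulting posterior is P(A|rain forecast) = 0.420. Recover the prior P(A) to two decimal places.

Bayes' rule in odds form gives O(A|E) = O(A)·[P(E|A)/P(E|¬A)], hence O(A) = O(A|E)/LR.
Posterior odds = 0.420/(1−0.420) = 0.7241. LR = 0.92/0.26 = 3.5385.
Prior odds = 0.7241/3.5385 = 0.2046, so P(A) = 0.2046/(1+0.2046) ≈ 0.17.

P(A) = 0.17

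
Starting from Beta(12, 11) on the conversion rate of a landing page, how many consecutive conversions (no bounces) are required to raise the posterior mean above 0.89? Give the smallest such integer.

k = 78

After k conversions and 0 bounces the posterior is Beta(12+k, 11), with mean (12+k)/(12+11+k).
Set (12+k)/(23+k) > 0.89 and solve: k > (0.89·23 − 12)/(1 − 0.89) = 77.000.
The smallest integer exceeding 77.000 is 78, and checking k=78: (90)/(101) = 0.8911 > 0.89.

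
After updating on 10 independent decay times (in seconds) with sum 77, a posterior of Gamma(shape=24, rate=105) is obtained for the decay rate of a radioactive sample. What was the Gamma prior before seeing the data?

Gamma–exponential conjugacy: posterior shape = α + n, posterior rate = β + Σtᵢ.
So α = 24 − 10 = 14 and β = 105 − 77 = 28.

Gamma(shape=14, rate=28)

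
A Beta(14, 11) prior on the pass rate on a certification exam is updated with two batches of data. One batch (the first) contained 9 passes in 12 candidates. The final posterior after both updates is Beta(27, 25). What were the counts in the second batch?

Sequential conjugate updates are equivalent to a single update on the pooled data, so total successes = posterior α − prior α and total failures = posterior β − prior β.
Total across both batches: 27−14=13 passes, 25−11=14 failures.
Subtract the first batch: 13−9=4 passes and 14−3=11 failures.

4 passes and 11 failures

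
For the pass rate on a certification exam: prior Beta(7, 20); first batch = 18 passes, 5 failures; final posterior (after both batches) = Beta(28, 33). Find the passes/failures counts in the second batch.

Because Beta–binomial updating is additive in the counts, the combined data contributed (α_post−α_prior, β_post−β_prior) successes and failures.
Total across both batches: 28−7=21 passes, 33−20=13 failures.
Subtract the first batch: 21−18=3 passes and 13−5=8 failures.

3 passes and 8 failures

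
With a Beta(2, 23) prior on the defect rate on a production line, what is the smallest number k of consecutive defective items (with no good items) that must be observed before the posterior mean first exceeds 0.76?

k = 71

After k defective items and 0 good items the posterior is Beta(2+k, 23), with mean (2+k)/(2+23+k).
Set (2+k)/(25+k) > 0.76 and solve: k > (0.76·25 − 2)/(1 − 0.76) = 70.833.
The smallest integer exceeding 70.833 is 71.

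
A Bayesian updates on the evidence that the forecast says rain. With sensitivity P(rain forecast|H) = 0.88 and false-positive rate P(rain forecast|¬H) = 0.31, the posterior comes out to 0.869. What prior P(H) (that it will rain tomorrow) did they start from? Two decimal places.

P(H) = 0.70

Bayes' rule in odds form gives O(H|E) = O(H)·[P(E|H)/P(E|¬H)], hence O(H) = O(H|E)/LR.
Posterior odds = 0.869/(1−0.869) = 6.6336. LR = 0.88/0.31 = 2.8387.
Prior odds = 6.6336/2.8387 = 2.3368, so P(H) = 2.3368/(1+2.3368) ≈ 0.70.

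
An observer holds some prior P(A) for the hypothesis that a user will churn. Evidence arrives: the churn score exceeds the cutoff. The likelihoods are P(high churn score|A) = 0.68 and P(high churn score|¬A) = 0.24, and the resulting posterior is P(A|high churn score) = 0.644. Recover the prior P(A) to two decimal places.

P(A) = 0.39

Bayes' rule in odds form gives O(A|E) = O(A)·[P(E|A)/P(E|¬A)], hence O(A) = O(A|E)/LR.
Posterior odds = 0.644/(1−0.644) = 1.8090. LR = 0.68/0.24 = 2.8333.
Prior odds = 1.8090/2.8333 = 0.6385, so P(A) = 0.6385/(1+0.6385) ≈ 0.39.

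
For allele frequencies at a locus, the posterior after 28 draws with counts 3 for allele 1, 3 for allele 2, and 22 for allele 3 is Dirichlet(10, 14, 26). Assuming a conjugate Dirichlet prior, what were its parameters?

For a Dirichlet(α) prior with multinomial counts c, the posterior is Dirichlet(α + c) componentwise.
Subtract each count from the matching posterior parameter: 10−3=7, 14−3=11, 26−22=4.

Dirichlet(7, 11, 4)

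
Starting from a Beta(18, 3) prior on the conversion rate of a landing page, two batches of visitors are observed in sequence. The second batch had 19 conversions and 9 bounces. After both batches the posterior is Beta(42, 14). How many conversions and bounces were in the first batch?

5 conversions and 2 bounces

Because Beta–binomial updating is additive in the counts, the combined data contributed (α_post−α_prior, β_post−β_prior) successes and failures.
Total across both batches: 42−18=24 conversions, 14−3=11 bounces.
Subtract the second batch: 24−19=5 conversions and 11−9=2 bounces.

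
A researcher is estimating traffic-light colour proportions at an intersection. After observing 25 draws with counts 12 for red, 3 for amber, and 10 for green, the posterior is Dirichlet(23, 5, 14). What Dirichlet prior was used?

Dirichlet(11, 2, 4)

For a Dirichlet(α) prior with multinomial counts c, the posterior is Dirichlet(α + c) componentwise.
Subtract each count from the matching posterior parameter: 23−12=11, 5−3=2, 14−10=4.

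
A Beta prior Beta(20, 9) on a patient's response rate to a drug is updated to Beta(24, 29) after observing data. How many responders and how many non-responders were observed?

4 responders and 20 non-responders

A Beta(a, b) prior with s successes and f failures in binomial data gives a Beta(a+s, b+f) posterior.
So s = 24 − 20 = 4 and f = 29 − 9 = 20.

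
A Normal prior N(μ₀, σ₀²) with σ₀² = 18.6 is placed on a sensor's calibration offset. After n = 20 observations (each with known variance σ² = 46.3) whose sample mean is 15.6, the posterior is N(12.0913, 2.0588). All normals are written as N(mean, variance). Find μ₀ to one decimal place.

μ₀ = -16.1

The posterior mean is a precision-weighted average: μ_n = (τ₀μ₀ + τ_data·x̄)/(τ₀+τ_data), with τ₀=1/σ₀² and τ_data=n/σ².
Here τ₀ = 1/18.6 = 0.053763 and τ_data = 20/46.3 = 0.431965, so τ_n = 0.485728.
Rearranging for μ₀: μ₀ = (μ_n·τ_n − τ_data·x̄)/τ₀ = (12.0913·0.485728 − 0.431965·15.6) / 0.053763 = -0.865571/0.053763 ≈ -16.1.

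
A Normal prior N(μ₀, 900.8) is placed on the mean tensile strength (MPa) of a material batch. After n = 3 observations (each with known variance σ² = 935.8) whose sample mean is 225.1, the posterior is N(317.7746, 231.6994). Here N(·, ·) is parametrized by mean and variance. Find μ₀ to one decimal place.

μ₀ = 585.4

The posterior mean is a precision-weighted average: μ_n = (τ₀μ₀ + τ_data·x̄)/(τ₀+τ_data), with τ₀=1/σ₀² and τ_data=n/σ².
Here τ₀ = 1/900.8 = 0.001110 and τ_data = 3/935.8 = 0.003206, so τ_n = 0.004316.
Rearranging for μ₀: μ₀ = (μ_n·τ_n − τ_data·x̄)/τ₀ = (317.7746·0.004316 − 0.003206·225.1) / 0.001110 = 0.649845/0.001110 ≈ 585.4.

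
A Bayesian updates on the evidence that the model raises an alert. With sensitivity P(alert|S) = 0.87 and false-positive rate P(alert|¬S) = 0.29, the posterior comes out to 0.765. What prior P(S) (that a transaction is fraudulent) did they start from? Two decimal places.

P(S) = 0.52

In odds form, posterior odds = prior odds × likelihood ratio, so prior odds = posterior odds ÷ LR.
Posterior odds = 0.765/(1−0.765) = 3.2553. LR = 0.87/0.29 = 3.0000.
Prior odds = 3.2553/3.0000 = 1.0851, so P(S) = 1.0851/(1+1.0851) ≈ 0.52.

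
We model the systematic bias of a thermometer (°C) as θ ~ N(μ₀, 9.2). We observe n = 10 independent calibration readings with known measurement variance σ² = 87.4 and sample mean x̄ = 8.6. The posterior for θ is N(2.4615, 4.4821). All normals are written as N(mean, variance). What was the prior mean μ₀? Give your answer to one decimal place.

μ₀ = -4.0

With known observation variance, the Normal–Normal posterior has precision τ_n = τ₀ + n/σ² and mean μ_n = (τ₀μ₀ + (n/σ²)x̄)/τ_n.
Here τ₀ = 1/9.2 = 0.108696 and τ_data = 10/87.4 = 0.114416, so τ_n = 0.223112.
Rearranging for μ₀: μ₀ = (μ_n·τ_n − τ_data·x̄)/τ₀ = (2.4615·0.223112 − 0.114416·8.6) / 0.108696 = -0.434787/0.108696 ≈ -4.0.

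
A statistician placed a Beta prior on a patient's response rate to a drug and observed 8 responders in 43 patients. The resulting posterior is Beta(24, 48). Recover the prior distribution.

A Beta(a, b) prior with s successes and f failures in binomial data gives a Beta(a+s, b+f) posterior.
Subtract the data counts: 24−8=16, 48−35=13.

Beta(16, 13)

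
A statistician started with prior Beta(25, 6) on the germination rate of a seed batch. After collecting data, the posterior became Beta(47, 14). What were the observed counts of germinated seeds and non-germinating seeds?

22 germinated seeds and 8 non-germinating seeds

A Beta(α, β) prior with s successes and f failures in binomial data gives a Beta(α+s, β+f) posterior.
Match parameters: s=47−25=22, f=14−6=8.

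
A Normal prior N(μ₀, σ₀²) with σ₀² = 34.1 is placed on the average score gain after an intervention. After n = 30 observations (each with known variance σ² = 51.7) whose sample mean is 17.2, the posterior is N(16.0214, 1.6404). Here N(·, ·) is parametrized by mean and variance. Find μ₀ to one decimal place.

μ₀ = -7.3

The posterior mean is a precision-weighted average: μ_n = (τ₀μ₀ + τ_data·x̄)/(τ₀+τ_data), with τ₀=1/σ₀² and τ_data=n/σ².
Here τ₀ = 1/34.1 = 0.029326 and τ_data = 30/51.7 = 0.580271, so τ_n = 0.609597.
Rearranging for μ₀: μ₀ = (μ_n·τ_n − τ_data·x̄)/τ₀ = (16.0214·0.609597 − 0.580271·17.2) / 0.029326 = -0.214064/0.029326 ≈ -7.3.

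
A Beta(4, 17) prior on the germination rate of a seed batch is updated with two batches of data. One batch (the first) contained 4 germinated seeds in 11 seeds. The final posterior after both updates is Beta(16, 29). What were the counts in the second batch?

Sequential conjugate updates are equivalent to a single update on the pooled data, so total successes = posterior α − prior α and total failures = posterior β − prior β.
Total across both batches: 16−4=12 germinated seeds, 29−17=12 non-germinating seeds.
Subtract the first batch: 12−4=8 germinated seeds and 12−7=5 non-germinating seeds.

8 germinated seeds and 5 non-germinating seeds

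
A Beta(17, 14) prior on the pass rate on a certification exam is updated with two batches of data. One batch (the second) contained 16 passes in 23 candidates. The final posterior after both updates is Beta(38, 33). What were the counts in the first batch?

5 passes and 12 failures

Sequential conjugate updates are equivalent to a single update on the pooled data, so total successes = posterior α − prior α and total failures = posterior β − prior β.
Total across both batches: 38−17=21 passes, 33−14=19 failures.
Subtract the second batch: 21−16=5 passes and 19−7=12 failures.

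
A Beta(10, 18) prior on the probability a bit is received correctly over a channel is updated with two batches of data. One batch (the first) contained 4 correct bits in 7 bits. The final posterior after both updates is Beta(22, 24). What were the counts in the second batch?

Because Beta–binomial updating is additive in the counts, the combined data contributed (α_post−α_prior, β_post−β_prior) successes and failures.
Total across both batches: 22−10=12 correct bits, 24−18=6 errors.
Subtract the first batch: 12−4=8 correct bits and 6−3=3 errors.

8 correct bits and 3 errors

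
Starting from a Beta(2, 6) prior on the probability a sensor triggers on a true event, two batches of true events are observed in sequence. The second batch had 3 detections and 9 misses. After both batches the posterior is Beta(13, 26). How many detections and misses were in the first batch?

8 detections and 11 misses

Sequential conjugate updates are equivalent to a single update on the pooled data, so total successes = posterior α − prior α and total failures = posterior β − prior β.
Total across both batches: 13−2=11 detections, 26−6=20 misses.
Subtract the second batch: 11−3=8 detections and 20−9=11 misses.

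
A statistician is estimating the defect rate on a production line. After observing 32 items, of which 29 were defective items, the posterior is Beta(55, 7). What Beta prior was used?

Beta(26, 4)

Under Beta–binomial conjugacy the posterior parameters are (α+s, β+f).
So α = 55 − 29 = 26 and β = 7 − 3 = 4.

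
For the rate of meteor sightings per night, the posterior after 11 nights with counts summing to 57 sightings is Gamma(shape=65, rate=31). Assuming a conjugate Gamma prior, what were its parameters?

A Gamma(α, β) prior (rate parametrization) on a Poisson rate with n observations summing to S gives posterior Gamma(α+S, β+n).
So α = 65 − 57 = 8 and β = 31 − 11 = 20.

Gamma(shape=8, rate=20)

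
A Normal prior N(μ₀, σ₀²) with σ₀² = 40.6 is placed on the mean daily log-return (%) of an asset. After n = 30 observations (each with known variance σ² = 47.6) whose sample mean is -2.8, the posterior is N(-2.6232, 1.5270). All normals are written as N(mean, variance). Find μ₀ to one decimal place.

With known observation variance, the Normal–Normal posterior has precision τ_n = τ₀ + n/σ² and mean μ_n = (τ₀μ₀ + (n/σ²)x̄)/τ_n.
Here τ₀ = 1/40.6 = 0.024631 and τ_data = 30/47.6 = 0.630252, so τ_n = 0.654883.
Rearranging for μ₀: μ₀ = (μ_n·τ_n − τ_data·x̄)/τ₀ = (-2.6232·0.654883 − 0.630252·-2.8) / 0.024631 = 0.046817/0.024631 ≈ 1.9.

μ₀ = 1.9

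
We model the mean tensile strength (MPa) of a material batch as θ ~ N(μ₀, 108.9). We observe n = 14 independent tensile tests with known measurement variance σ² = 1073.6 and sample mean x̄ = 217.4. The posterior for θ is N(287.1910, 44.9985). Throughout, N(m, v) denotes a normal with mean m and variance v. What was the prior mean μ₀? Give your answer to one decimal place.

μ₀ = 386.3

The posterior mean is a precision-weighted average: μ_n = (τ₀μ₀ + τ_data·x̄)/(τ₀+τ_data), with τ₀=1/σ₀² and τ_data=n/σ².
Here τ₀ = 1/108.9 = 0.009183 and τ_data = 14/1073.6 = 0.013040, so τ_n = 0.022223.
Rearranging for μ₀: μ₀ = (μ_n·τ_n − τ_data·x̄)/τ₀ = (287.1910·0.022223 − 0.013040·217.4) / 0.009183 = 3.547350/0.009183 ≈ 386.3.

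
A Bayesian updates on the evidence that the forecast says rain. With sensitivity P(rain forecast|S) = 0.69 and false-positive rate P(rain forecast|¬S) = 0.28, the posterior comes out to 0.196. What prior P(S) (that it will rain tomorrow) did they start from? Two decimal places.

P(S) = 0.09

In odds form, posterior odds = prior odds × likelihood ratio, so prior odds = posterior odds ÷ LR.
Posterior odds = 0.196/(1−0.196) = 0.2438. LR = 0.69/0.28 = 2.4643.
Prior odds = 0.2438/2.4643 = 0.0989, so P(S) = 0.0989/(1+0.0989) ≈ 0.09.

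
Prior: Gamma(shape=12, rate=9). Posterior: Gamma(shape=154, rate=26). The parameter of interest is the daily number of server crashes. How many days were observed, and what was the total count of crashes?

n = 17 days with total 142 crashes

Gamma–Poisson conjugacy: posterior shape = α + Σxᵢ, posterior rate = β + n.
Matching: Σxᵢ = 154 − 12 = 142 and n = 26 − 9 = 17.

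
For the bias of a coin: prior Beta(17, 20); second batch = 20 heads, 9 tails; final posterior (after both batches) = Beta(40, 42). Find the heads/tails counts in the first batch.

Sequential conjugate updates are equivalent to a single update on the pooled data, so total successes = posterior α − prior α and total failures = posterior β − prior β.
Total across both batches: 40−17=23 heads, 42−20=22 tails.
Subtract the second batch: 23−20=3 heads and 22−9=13 tails.

3 heads and 13 tails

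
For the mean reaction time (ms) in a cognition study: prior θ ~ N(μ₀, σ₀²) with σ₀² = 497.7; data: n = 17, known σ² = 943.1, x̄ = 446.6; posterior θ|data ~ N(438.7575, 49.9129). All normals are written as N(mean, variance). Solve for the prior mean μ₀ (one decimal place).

With known observation variance, the Normal–Normal posterior has precision τ_n = τ₀ + n/σ² and mean μ_n = (τ₀μ₀ + (n/σ²)x̄)/τ_n.
Here τ₀ = 1/497.7 = 0.002009 and τ_data = 17/943.1 = 0.018026, so τ_n = 0.020035.
Rearranging for μ₀: μ₀ = (μ_n·τ_n − τ_data·x̄)/τ₀ = (438.7575·0.020035 − 0.018026·446.6) / 0.002009 = 0.740095/0.002009 ≈ 368.4.

μ₀ = 368.4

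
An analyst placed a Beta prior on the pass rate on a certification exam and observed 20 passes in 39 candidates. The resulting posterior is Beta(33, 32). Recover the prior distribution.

Beta(13, 13)

A Beta(a, b) prior with s successes and f failures in binomial data gives a Beta(a+s, b+f) posterior.
So a = 33 − 20 = 13 and b = 32 − 19 = 13.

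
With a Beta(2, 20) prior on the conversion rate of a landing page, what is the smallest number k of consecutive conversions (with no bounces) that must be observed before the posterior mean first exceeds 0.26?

k = 6

After k conversions and 0 bounces the posterior is Beta(2+k, 20), with mean (2+k)/(2+20+k).
Set (2+k)/(22+k) > 0.26 and solve: k > (0.26·22 − 2)/(1 − 0.26) = 5.027.
The smallest integer exceeding 5.027 is 6, and checking k=6: (8)/(28) = 0.2857 > 0.26.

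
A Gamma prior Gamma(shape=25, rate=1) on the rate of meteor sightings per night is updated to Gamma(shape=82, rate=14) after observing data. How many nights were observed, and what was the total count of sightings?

n = 13 nights with total 57 sightings

Gamma–Poisson conjugacy: posterior shape = α + Σxᵢ, posterior rate = β + n.
Matching: Σxᵢ = 82 − 25 = 57 and n = 14 − 1 = 13.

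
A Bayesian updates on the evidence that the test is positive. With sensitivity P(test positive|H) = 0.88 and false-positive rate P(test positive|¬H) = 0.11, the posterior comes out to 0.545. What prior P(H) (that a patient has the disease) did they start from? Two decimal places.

In odds form, posterior odds = prior odds × likelihood ratio, so prior odds = posterior odds ÷ LR.
Posterior odds = 0.545/(1−0.545) = 1.1978. LR = 0.88/0.11 = 8.0000.
Prior odds = 1.1978/8.0000 = 0.1497, so P(H) = 0.1497/(1+0.1497) ≈ 0.13.

P(H) = 0.13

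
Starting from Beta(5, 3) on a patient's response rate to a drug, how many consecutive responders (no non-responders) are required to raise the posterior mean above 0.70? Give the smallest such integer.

k = 3

After k responders and 0 non-responders the posterior is Beta(5+k, 3), with mean (5+k)/(5+3+k).
Set (5+k)/(8+k) > 0.70 and solve: k > (0.70·8 − 5)/(1 − 0.70) = 2.000.
The smallest integer exceeding 2.000 is 3.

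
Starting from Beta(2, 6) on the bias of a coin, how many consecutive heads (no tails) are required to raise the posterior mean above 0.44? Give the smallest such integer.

k = 3

After k heads and 0 tails the posterior is Beta(2+k, 6), with mean (2+k)/(2+6+k).
Set (2+k)/(8+k) > 0.44 and solve: k > (0.44·8 − 2)/(1 − 0.44) = 2.714.
The smallest integer exceeding 2.714 is 3, and checking k=3: (5)/(11) = 0.4545 > 0.44.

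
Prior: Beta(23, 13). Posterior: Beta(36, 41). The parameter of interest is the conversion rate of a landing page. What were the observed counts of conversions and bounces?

13 conversions and 28 bounces

Beta is conjugate to the binomial likelihood: posterior = Beta(a+s, b+f).
Match parameters: s=36−23=13, f=41−13=28.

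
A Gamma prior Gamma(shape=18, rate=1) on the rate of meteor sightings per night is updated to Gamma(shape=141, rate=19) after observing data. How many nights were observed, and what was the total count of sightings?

n = 18 nights with total 123 sightings

Gamma–Poisson conjugacy: posterior shape = α + Σxᵢ, posterior rate = β + n.
Matching: Σxᵢ = 141 − 18 = 123 and n = 19 − 1 = 18.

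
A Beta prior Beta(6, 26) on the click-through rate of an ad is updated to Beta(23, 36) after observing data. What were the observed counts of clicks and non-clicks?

A Beta(a, b) prior with s successes and f failures in binomial data gives a Beta(a+s, b+f) posterior.
So s = 23 − 6 = 17 and f = 36 − 26 = 10.

17 clicks and 10 non-clicks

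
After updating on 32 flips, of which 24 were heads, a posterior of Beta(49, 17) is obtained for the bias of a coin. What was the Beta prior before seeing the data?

Beta(25, 9)

A Beta(a, b) prior with s successes and f failures in binomial data gives a Beta(a+s, b+f) posterior.
Subtract the data counts: 49−24=25, 17−8=9.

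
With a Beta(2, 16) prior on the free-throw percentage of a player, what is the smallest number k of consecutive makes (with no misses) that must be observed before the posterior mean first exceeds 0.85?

After k makes and 0 misses the posterior is Beta(2+k, 16), with mean (2+k)/(2+16+k).
Set (2+k)/(18+k) > 0.85 and solve: k > (0.85·18 − 2)/(1 − 0.85) = 88.667.
The smallest integer exceeding 88.667 is 89.

k = 89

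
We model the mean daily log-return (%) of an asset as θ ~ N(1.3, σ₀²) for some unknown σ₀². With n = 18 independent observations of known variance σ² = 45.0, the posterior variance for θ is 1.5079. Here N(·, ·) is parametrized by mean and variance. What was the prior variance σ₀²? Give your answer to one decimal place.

Posterior precision equals prior precision plus data precision: 1/σ_n² = 1/σ₀² + n/σ².
So 1/σ₀² = 1/1.5079 − 18/45.0 = 0.663174 − 0.400000 = 0.263174.
Hence σ₀² = 1/0.263174 ≈ 3.8.

σ₀² = 3.8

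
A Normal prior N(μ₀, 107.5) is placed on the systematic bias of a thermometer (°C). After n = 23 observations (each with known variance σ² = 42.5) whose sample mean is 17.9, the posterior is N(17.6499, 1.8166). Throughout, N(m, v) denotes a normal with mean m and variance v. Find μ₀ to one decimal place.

μ₀ = 3.1

The posterior mean is a precision-weighted average: μ_n = (τ₀μ₀ + τ_data·x̄)/(τ₀+τ_data), with τ₀=1/σ₀² and τ_data=n/σ².
Here τ₀ = 1/107.5 = 0.009302 and τ_data = 23/42.5 = 0.541176, so τ_n = 0.550478.
Rearranging for μ₀: μ₀ = (μ_n·τ_n − τ_data·x̄)/τ₀ = (17.6499·0.550478 − 0.541176·17.9) / 0.009302 = 0.028831/0.009302 ≈ 3.1.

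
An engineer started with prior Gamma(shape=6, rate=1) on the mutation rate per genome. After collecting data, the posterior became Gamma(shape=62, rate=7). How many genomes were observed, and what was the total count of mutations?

n = 6 genomes with total 56 mutations

A Gamma(α, β) prior (rate parametrization) on a Poisson rate with n observations summing to S gives posterior Gamma(α+S, β+n).
Matching: Σxᵢ = 62 − 6 = 56 and n = 7 − 1 = 6.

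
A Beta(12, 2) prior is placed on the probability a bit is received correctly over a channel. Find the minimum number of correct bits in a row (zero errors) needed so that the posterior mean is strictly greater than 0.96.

After k correct bits and 0 errors the posterior is Beta(12+k, 2), with mean (12+k)/(12+2+k).
Set (12+k)/(14+k) > 0.96 and solve: k > (0.96·14 − 12)/(1 − 0.96) = 36.000.
The smallest integer exceeding 36.000 is 37, and checking k=37: (49)/(51) = 0.9608 > 0.96.

k = 37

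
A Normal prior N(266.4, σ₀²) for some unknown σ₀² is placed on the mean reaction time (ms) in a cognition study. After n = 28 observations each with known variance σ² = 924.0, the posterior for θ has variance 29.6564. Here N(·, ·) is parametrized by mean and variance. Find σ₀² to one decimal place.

For the Normal–Normal model with known σ², precisions add: τ_n = τ₀ + n/σ².
So 1/σ₀² = 1/29.6564 − 28/924.0 = 0.033720 − 0.030303 = 0.003417.
Hence σ₀² = 1/0.003417 ≈ 292.7.

σ₀² = 292.7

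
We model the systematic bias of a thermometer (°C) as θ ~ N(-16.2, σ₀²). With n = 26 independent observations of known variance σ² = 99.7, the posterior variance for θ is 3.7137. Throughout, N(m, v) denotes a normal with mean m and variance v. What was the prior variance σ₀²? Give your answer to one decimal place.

σ₀² = 117.8

For the Normal–Normal model with known σ², precisions add: τ_n = τ₀ + n/σ².
So 1/σ₀² = 1/3.7137 − 26/99.7 = 0.269273 − 0.260782 = 0.008491.
Hence σ₀² = 1/0.008491 ≈ 117.8.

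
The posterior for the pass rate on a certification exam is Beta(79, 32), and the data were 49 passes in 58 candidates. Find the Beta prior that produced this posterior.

Under Beta–binomial conjugacy the posterior parameters are (α+s, β+f).
So α = 79 − 49 = 30 and β = 32 − 9 = 23.

Beta(30, 23)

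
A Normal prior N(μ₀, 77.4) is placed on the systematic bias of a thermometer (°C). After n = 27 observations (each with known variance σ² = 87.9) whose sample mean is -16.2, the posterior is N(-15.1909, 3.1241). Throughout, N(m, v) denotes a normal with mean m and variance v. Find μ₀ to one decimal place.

μ₀ = 8.8

The posterior mean is a precision-weighted average: μ_n = (τ₀μ₀ + τ_data·x̄)/(τ₀+τ_data), with τ₀=1/σ₀² and τ_data=n/σ².
Here τ₀ = 1/77.4 = 0.012920 and τ_data = 27/87.9 = 0.307167, so τ_n = 0.320087.
Rearranging for μ₀: μ₀ = (μ_n·τ_n − τ_data·x̄)/τ₀ = (-15.1909·0.320087 − 0.307167·-16.2) / 0.012920 = 0.113696/0.012920 ≈ 8.8.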